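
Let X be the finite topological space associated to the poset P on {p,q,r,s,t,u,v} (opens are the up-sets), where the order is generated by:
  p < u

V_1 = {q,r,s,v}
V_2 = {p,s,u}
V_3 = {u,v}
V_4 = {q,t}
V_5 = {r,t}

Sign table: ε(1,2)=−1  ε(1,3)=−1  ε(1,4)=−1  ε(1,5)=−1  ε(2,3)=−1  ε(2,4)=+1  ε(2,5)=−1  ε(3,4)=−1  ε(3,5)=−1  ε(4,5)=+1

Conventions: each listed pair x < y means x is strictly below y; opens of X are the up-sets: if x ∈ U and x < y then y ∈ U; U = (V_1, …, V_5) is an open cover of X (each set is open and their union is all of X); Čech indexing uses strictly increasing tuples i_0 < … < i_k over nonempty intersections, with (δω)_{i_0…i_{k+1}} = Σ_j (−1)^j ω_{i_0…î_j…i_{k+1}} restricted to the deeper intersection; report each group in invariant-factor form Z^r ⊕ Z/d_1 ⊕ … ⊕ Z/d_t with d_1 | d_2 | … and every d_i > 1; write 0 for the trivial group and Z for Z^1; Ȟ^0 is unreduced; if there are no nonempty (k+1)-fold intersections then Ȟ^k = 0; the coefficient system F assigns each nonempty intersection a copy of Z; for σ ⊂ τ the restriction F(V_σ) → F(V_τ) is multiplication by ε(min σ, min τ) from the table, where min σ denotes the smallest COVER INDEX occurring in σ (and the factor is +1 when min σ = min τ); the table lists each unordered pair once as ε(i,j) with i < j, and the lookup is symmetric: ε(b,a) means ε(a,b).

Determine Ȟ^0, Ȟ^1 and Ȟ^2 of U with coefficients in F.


Ȟ^0(U;F) ≅ 0; Ȟ^1(U;F) ≅ Z ⊕ Z/2; Ȟ^2(U;F) ≅ 0

cover nerve:
  V12={s} V13={v} V14={q} V15={r} V23={u} V45={t}
C dims 5,6; δ0: rk 5, SNF 1^4·2
Ȟ^0: (5−5)−0=0 ⇒ 0
Ȟ^1: (6−0)−5=1 plus torsion [2] ⇒ Z ⊕ Z/2
Ȟ^2: (0−0)−0=0 ⇒ 0


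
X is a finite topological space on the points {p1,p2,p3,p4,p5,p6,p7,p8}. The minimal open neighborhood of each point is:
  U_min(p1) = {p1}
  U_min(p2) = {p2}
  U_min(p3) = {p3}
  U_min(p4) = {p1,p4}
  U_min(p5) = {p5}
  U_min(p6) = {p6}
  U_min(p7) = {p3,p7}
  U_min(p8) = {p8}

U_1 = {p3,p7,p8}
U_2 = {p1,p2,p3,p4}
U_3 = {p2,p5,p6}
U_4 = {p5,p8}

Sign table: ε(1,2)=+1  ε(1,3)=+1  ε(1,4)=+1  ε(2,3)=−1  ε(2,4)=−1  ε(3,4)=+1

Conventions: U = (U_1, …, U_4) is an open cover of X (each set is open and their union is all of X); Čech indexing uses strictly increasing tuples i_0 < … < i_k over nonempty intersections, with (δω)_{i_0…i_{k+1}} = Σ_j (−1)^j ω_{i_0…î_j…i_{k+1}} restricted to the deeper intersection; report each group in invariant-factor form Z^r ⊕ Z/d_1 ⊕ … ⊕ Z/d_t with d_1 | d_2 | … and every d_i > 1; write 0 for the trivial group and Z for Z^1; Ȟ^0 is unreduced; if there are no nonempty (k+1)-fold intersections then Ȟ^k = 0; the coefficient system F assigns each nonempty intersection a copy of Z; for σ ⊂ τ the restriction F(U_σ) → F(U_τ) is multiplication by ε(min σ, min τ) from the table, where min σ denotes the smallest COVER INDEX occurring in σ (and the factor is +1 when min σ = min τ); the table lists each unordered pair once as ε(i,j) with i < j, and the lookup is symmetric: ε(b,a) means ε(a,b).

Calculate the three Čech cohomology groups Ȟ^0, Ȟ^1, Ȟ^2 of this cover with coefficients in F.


cover nerve:
  U12={p3} U14={p8} U23={p2} U34={p5}
C dims 4,4; δ0: rk 4, SNF 1^3·2
Ȟ^0: (4−4)−0=0 ⇒ 0
Ȟ^1: (4−0)−4=0 plus torsion [2] ⇒ Z/2
Ȟ^2: (0−0)−0=0 ⇒ 0

Ȟ^0 = 0, Ȟ^1 = Z/2 and Ȟ^2 = 0


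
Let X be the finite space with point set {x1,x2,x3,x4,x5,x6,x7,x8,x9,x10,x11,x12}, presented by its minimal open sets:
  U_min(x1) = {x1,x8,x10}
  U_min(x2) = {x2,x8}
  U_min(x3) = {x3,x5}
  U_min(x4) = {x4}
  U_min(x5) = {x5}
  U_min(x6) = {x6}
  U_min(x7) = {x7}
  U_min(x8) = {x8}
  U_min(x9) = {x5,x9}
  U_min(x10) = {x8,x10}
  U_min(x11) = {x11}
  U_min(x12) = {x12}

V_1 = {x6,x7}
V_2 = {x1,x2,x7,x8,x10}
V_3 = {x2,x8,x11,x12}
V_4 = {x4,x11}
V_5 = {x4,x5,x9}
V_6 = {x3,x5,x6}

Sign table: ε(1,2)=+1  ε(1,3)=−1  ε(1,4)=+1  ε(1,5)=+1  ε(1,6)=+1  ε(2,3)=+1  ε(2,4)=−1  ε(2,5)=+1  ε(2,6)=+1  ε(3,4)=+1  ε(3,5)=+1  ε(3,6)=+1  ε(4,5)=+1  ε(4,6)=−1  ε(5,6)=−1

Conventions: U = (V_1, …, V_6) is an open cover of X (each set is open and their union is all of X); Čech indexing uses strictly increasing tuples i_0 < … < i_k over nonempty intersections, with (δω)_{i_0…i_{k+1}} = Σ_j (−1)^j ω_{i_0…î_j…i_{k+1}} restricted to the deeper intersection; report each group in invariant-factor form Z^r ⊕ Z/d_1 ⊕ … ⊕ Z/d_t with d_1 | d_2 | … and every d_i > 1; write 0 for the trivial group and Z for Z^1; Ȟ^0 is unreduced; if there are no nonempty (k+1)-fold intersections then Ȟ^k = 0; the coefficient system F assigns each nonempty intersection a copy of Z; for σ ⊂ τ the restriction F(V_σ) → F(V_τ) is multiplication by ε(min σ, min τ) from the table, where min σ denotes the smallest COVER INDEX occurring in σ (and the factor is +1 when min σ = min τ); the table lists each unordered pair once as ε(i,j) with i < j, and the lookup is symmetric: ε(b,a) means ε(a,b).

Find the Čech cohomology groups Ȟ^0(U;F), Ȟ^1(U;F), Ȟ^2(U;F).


Ȟ^0 ≅ 0, Ȟ^1 ≅ Z/2, Ȟ^2 ≅ 0

nerve of the cover:
  V12={x7} V16={x6} V23={x2,x8} V34={x11} V45={x4} V56={x5}
C dims 6,6; δ0: rk 6, SNF 1^5·2
Ȟ^0 = (6 − 6) − 0 = 0, so Ȟ^0 ≅ 0
Ȟ^1 = (6 − 0) − 6 = 0 plus torsion [2], so Ȟ^1 ≅ Z/2
Ȟ^2 = (0 − 0) − 0 = 0, so Ȟ^2 ≅ 0


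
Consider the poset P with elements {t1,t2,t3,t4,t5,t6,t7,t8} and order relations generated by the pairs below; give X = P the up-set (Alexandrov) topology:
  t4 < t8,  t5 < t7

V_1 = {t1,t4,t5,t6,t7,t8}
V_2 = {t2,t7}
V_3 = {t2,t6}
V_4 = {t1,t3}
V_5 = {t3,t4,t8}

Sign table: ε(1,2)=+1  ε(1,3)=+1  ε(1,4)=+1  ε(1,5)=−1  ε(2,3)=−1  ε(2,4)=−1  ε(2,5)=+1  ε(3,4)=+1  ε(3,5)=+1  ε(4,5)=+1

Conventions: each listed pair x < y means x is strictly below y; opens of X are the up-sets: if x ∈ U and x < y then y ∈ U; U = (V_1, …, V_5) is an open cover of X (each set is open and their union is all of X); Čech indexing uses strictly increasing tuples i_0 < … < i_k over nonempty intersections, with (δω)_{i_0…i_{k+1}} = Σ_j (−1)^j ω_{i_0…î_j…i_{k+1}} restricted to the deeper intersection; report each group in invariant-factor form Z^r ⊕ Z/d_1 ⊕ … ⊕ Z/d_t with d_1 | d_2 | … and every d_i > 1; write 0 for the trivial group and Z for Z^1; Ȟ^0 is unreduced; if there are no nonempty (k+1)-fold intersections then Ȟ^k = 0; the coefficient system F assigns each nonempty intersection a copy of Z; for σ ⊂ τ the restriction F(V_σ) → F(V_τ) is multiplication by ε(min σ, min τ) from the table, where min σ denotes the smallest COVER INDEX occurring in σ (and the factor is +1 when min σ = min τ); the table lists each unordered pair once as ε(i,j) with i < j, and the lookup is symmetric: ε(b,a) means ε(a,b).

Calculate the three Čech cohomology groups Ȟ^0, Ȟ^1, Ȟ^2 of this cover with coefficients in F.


Ȟ^0 ≅ 0; Ȟ^1 ≅ Z ⊕ Z/2; Ȟ^2 ≅ 0

cover nerve:
  V12={t7} V13={t6} V14={t1} V15={t4,t8} V23={t2} V45={t3}
C dims 5,6; δ0: rk 5, SNF 1^4·2
Ȟ^0: (5−5)−0=0 ⇒ 0
Ȟ^1: (6−0)−5=1 plus torsion [2] ⇒ Z ⊕ Z/2
Ȟ^2: (0−0)−0=0 ⇒ 0


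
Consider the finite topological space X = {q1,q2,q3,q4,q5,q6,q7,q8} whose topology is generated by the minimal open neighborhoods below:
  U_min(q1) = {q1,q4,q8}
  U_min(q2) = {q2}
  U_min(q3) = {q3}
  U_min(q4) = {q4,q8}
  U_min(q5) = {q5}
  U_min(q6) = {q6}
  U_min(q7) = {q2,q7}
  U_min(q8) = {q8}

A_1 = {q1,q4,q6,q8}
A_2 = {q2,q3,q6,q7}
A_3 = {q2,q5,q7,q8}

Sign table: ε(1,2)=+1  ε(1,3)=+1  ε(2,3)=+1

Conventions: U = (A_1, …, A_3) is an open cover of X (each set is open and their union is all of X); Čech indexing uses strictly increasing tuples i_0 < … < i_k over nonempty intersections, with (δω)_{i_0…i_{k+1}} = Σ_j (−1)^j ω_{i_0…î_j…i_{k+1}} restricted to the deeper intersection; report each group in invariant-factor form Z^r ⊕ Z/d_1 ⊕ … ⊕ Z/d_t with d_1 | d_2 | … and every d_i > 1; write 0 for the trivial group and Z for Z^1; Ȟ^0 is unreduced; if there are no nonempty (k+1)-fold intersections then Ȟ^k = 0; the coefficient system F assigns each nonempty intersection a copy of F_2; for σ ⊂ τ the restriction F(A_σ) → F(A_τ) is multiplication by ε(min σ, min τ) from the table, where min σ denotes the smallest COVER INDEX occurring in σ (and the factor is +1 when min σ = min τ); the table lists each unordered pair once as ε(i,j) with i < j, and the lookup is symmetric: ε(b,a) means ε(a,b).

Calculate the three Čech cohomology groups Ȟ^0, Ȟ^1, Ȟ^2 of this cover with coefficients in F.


Ȟ^0 ≅ Z/2, Ȟ^1 ≅ Z/2, Ȟ^2 ≅ 0

nonempty overlaps:
  A12={q6} A13={q8} A23={q2,q7}
C dims 3,3; δ0: rk_F2 2
degree 0: 3−2−0 = 1 → Ȟ^0 ≅ Z/2
degree 1: 3−0−2 = 1 → Ȟ^1 ≅ Z/2
degree 2: 0−0−0 = 0 → Ȟ^2 ≅ 0


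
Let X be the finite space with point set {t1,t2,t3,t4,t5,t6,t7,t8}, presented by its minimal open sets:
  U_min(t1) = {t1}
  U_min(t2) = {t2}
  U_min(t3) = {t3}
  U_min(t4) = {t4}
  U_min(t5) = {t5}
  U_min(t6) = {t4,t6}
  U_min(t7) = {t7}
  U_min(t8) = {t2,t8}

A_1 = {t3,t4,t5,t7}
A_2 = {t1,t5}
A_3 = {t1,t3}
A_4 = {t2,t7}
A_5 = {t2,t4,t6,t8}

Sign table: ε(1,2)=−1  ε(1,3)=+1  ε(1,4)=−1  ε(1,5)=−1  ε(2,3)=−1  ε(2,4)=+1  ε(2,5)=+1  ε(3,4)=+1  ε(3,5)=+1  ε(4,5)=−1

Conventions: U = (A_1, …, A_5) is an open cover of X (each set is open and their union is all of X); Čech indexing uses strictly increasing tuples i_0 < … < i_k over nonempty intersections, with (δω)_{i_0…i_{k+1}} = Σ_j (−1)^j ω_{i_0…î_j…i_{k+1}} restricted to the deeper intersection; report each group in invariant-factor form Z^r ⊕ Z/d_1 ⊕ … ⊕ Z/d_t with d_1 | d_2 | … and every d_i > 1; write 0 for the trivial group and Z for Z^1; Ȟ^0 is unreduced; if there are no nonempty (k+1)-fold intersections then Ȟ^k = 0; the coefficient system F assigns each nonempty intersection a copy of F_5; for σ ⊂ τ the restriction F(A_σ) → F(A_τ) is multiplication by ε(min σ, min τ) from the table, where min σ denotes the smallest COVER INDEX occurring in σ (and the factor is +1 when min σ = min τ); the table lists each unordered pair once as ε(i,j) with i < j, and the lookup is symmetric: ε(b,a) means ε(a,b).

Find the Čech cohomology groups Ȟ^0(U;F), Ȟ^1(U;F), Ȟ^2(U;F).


Ȟ^0 = 0, Ȟ^1 = Z/5, Ȟ^2 = 0

nonempty intersections:
  A12={t5} A13={t3} A14={t7} A15={t4} A23={t1} A45={t2}
C dims 5,6; δ0: rk_F5 5
Ȟ^0: (5−5)−0=0 ⇒ 0
Ȟ^1: (6−0)−5=1 ⇒ Z/5
Ȟ^2: (0−0)−0=0 ⇒ 0


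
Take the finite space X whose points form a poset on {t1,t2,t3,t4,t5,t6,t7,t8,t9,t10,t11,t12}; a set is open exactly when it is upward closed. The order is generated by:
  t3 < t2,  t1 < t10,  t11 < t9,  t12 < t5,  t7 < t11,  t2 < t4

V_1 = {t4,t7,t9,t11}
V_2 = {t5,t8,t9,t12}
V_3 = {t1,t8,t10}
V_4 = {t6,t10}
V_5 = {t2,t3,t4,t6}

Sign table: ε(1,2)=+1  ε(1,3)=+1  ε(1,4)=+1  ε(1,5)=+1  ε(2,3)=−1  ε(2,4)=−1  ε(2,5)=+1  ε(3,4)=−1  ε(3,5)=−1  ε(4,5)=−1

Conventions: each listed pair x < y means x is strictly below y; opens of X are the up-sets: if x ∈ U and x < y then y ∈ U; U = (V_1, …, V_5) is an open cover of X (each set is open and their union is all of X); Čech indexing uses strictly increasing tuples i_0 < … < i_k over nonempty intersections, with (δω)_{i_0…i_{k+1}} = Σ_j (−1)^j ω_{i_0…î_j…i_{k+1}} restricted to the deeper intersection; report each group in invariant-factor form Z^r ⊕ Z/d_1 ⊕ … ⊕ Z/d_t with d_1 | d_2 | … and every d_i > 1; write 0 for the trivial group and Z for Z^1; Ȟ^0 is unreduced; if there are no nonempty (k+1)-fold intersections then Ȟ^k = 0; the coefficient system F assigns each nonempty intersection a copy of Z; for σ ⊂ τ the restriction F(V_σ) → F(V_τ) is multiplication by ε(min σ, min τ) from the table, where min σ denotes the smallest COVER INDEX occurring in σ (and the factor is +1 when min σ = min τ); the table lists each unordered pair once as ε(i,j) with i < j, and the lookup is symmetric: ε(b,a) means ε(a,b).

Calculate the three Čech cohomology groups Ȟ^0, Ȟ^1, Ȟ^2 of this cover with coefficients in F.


Ȟ^0 = 0,  Ȟ^1 = Z/2,  Ȟ^2 = 0

intersection data:
  V12={t9} V15={t4} V23={t8} V34={t10} V45={t6}
C dims 5,5; δ0: rk 5, SNF 1^4·2
Ȟ^0 = (5 − 5) − 0 = 0, so Ȟ^0 ≅ 0
Ȟ^1 = (5 − 0) − 5 = 0 plus torsion [2], so Ȟ^1 ≅ Z/2
Ȟ^2 = (0 − 0) − 0 = 0, so Ȟ^2 ≅ 0


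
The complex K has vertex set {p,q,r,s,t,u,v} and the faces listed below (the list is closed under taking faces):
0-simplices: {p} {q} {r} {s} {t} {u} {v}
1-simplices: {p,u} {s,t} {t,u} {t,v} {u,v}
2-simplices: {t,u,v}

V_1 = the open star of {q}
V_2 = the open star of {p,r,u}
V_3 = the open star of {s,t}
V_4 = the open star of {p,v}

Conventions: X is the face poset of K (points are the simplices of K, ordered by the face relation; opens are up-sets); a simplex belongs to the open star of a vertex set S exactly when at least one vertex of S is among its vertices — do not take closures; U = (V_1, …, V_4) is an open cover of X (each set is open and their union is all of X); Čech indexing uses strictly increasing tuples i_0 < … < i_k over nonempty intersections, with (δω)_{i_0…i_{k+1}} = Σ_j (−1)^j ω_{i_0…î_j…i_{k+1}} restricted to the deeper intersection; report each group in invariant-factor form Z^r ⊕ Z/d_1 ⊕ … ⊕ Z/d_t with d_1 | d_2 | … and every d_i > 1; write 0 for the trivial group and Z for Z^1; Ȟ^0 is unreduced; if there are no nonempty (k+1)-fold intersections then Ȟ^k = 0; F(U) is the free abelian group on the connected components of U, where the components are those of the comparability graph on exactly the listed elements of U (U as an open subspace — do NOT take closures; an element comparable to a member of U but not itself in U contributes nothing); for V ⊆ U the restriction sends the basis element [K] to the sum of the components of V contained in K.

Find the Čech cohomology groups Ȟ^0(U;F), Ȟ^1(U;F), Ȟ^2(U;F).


Ȟ^0 = Z^3; Ȟ^1 = 0; Ȟ^2 = 0

nerve of the cover:
  V1={{q}} V2={{p},{r},{u},{p,u},{t,u},{u,v},{t,u,v}} V3={{s},{t},{s,t},{t,u},{t,v},{t,u,v}} V4={{p},{v},{p,u},{t,v},{u,v},{t,u,v}}
  V23={{t,u},{t,u,v}} V24={{p},{p,u},{u,v},{t,u,v}} V34={{t,v},{t,u,v}}
  V234={{t,u,v}}
components per intersection:
  V1: {{q}}
  V2: {{p},{u},{p,u},{t,u},{u,v},{t,u,v}} {{r}}
  V3: {{s},{t},{s,t},{t,u},{t,v},{t,u,v}}
  V4: {{p},{p,u}} {{v},{t,v},{u,v},{t,u,v}}
  V23: {{t,u},{t,u,v}}
  V24: {{p},{p,u}} {{u,v},{t,u,v}}
  V34: {{t,v},{t,u,v}}
  V234: {{t,u,v}}
C dims 6,4,1; δ0: rk 3, SNF 1^3; δ1: rk 1, SNF 1^1
Ȟ^0 = (6 − 3) − 0 = 3, so Ȟ^0 ≅ Z^3
Ȟ^1 = (4 − 1) − 3 = 0, so Ȟ^1 ≅ 0
Ȟ^2 = (1 − 0) − 1 = 0, so Ȟ^2 ≅ 0


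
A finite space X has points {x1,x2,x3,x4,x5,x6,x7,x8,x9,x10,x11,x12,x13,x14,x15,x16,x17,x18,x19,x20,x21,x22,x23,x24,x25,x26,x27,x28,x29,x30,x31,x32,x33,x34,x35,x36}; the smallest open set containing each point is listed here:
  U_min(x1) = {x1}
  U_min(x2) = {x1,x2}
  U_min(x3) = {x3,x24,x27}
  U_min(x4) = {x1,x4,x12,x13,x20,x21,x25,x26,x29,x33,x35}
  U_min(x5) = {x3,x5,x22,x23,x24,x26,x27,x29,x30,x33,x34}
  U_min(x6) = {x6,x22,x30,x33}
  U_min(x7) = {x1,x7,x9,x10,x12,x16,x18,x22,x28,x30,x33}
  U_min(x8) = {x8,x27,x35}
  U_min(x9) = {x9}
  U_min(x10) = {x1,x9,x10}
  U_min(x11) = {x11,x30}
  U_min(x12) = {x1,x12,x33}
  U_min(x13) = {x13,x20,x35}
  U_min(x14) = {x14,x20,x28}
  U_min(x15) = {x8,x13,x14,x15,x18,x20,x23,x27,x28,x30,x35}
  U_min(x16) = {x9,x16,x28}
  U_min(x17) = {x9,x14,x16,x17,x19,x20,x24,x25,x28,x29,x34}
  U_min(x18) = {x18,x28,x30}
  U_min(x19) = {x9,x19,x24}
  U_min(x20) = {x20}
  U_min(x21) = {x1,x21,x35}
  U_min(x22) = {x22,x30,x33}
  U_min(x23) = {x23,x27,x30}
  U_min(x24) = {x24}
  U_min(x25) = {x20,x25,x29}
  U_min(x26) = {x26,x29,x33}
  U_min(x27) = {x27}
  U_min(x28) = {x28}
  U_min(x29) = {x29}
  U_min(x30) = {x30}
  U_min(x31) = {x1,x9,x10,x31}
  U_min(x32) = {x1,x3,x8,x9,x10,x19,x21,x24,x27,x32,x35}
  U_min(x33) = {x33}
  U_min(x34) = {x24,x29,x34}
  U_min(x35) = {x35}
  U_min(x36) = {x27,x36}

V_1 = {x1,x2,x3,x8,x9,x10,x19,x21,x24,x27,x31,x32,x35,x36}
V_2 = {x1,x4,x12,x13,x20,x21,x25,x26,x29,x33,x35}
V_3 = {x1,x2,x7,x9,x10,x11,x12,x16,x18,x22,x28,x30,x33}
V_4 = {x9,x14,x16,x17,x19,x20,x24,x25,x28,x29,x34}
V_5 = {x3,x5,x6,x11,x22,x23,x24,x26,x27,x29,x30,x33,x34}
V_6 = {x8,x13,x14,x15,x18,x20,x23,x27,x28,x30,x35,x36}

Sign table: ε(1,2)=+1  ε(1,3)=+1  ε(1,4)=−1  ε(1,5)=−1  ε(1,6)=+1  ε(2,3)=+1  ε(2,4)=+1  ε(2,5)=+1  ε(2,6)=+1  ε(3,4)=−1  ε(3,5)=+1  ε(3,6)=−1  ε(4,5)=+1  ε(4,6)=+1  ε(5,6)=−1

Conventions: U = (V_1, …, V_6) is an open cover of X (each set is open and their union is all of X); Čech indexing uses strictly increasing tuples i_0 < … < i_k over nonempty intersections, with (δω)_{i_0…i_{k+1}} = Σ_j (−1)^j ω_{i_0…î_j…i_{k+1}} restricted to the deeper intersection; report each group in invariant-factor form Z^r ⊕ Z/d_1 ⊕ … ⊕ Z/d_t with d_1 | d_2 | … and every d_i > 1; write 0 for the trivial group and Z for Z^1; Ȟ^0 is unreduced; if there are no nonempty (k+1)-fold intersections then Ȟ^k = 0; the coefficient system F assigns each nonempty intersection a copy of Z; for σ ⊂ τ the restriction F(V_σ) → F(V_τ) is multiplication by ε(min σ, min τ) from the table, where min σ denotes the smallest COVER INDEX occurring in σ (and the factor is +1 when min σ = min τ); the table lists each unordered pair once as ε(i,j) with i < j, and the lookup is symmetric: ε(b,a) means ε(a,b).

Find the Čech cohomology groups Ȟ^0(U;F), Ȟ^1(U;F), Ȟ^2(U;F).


nerve of the cover:
  V12={x1,x21,x35} V13={x1,x2,x9,x10} V14={x9,x19,x24} V15={x3,x24,x27} V16={x8,x27,x35,x36} V23={x1,x12,x33} V24={x20,x25,x29} V25={x26,x29,x33} V26={x13,x20,x35} V34={x9,x16,x28} V35={x11,x22,x30,x33} V36={x18,x28,x30} V45={x24,x29,x34} V46={x14,x20,x28} V56={x23,x27,x30}
  V123={x1} V126={x35} V134={x9} V145={x24} V156={x27} V235={x33} V245={x29} V246={x20} V346={x28} V356={x30}
C dims 6,15,10; δ0: rk 6, SNF 1^5·2; δ1: rk 9, SNF 1^9
Ȟ^0 = (6 − 6) − 0 = 0, so Ȟ^0 ≅ 0
Ȟ^1 = (15 − 9) − 6 = 0 plus torsion [2], so Ȟ^1 ≅ Z/2
Ȟ^2 = (10 − 0) − 9 = 1, so Ȟ^2 ≅ Z

Ȟ^0(U;F) ≅ 0,  Ȟ^1(U;F) ≅ Z/2,  Ȟ^2(U;F) ≅ Z


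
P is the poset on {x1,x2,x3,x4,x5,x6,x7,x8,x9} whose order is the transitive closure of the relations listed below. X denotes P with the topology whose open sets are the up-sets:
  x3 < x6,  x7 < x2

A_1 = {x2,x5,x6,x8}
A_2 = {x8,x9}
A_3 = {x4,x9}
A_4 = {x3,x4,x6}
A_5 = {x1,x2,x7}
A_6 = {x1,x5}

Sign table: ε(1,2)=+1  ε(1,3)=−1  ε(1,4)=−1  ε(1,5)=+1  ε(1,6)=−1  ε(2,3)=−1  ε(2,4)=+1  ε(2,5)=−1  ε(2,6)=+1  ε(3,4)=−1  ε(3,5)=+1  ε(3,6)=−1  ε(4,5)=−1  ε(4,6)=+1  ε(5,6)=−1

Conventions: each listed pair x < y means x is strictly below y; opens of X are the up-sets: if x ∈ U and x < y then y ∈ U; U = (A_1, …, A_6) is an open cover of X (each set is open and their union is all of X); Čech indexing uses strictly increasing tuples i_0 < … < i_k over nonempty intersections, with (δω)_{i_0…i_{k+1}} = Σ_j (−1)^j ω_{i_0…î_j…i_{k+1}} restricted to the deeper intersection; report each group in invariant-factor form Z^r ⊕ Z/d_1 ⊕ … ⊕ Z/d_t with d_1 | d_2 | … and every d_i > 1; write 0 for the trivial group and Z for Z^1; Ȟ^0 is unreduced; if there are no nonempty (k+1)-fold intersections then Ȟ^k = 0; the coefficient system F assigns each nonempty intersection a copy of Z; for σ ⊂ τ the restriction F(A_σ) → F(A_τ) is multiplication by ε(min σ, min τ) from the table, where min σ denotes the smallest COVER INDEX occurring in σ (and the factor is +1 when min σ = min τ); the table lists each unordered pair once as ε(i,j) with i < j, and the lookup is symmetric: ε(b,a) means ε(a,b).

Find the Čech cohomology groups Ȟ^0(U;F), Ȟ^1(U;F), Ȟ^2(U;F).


Ȟ^0(U;F) ≅ 0, Ȟ^1(U;F) ≅ Z ⊕ Z/2, Ȟ^2(U;F) ≅ 0

nerve simplices:
  A12={x8} A14={x6} A15={x2} A16={x5} A23={x9} A34={x4} A56={x1}
C dims 6,7; δ0: rk 6, SNF 1^5·2
degree 0: 6−6−0 = 0 → Ȟ^0 ≅ 0
degree 1: 7−0−6 = 1 plus torsion [2] → Ȟ^1 ≅ Z ⊕ Z/2
degree 2: 0−0−0 = 0 → Ȟ^2 ≅ 0


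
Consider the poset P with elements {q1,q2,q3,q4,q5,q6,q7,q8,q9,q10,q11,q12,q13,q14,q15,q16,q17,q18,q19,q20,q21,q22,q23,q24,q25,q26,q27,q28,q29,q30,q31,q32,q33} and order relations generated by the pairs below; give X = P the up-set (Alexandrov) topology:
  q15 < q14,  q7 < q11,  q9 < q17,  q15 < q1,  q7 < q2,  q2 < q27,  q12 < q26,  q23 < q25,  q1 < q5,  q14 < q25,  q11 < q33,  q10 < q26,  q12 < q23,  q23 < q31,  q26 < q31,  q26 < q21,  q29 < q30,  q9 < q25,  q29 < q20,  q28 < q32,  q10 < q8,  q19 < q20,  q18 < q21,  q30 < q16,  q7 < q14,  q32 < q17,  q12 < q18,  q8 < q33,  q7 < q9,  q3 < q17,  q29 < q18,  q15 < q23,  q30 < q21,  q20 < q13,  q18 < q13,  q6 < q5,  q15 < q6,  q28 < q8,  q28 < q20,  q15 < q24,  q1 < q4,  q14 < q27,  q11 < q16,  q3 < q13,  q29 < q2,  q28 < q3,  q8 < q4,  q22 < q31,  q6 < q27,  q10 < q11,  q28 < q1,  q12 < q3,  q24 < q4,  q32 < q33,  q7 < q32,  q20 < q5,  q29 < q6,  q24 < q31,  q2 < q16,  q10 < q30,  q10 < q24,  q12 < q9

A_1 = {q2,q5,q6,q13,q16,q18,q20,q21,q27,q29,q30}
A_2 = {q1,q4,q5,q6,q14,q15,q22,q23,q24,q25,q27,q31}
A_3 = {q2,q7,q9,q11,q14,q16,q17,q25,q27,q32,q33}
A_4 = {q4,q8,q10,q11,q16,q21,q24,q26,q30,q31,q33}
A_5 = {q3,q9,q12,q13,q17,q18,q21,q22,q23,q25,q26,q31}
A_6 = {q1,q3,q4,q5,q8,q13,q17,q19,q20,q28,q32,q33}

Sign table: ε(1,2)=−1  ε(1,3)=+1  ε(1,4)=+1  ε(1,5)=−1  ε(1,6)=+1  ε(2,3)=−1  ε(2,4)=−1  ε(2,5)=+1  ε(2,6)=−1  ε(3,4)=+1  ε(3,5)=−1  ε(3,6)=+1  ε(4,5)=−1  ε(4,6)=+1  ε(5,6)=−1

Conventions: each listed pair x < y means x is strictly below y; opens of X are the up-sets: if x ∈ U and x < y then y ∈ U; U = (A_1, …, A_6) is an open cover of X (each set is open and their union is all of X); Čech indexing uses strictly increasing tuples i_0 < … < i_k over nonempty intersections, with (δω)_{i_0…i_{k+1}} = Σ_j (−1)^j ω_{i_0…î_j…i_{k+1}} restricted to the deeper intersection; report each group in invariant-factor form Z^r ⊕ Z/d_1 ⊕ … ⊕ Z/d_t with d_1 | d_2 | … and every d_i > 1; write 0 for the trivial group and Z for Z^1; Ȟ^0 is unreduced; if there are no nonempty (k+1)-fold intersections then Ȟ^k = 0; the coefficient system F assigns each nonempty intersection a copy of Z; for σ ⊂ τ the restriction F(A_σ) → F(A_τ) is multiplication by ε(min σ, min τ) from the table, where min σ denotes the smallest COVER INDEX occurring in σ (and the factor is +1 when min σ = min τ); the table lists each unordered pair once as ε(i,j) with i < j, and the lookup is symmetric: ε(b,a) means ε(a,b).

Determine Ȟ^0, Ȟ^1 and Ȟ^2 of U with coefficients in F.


Ȟ^0 = Z, Ȟ^1 = 0 and Ȟ^2 = Z/2

nonempty overlaps:
  A12={q5,q6,q27} A13={q2,q16,q27} A14={q16,q21,q30} A15={q13,q18,q21} A16={q5,q13,q20} A23={q14,q25,q27} A24={q4,q24,q31} A25={q22,q23,q25,q31} A26={q1,q4,q5} A34={q11,q16,q33} A35={q9,q17,q25} A36={q17,q32,q33} A45={q21,q26,q31} A46={q4,q8,q33} A56={q3,q13,q17}
  A123={q27} A126={q5} A134={q16} A145={q21} A156={q13} A235={q25} A245={q31} A246={q4} A346={q33} A356={q17}
C dims 6,15,10; δ0: rk 5, SNF 1^5; δ1: rk 10, SNF 1^9·2
degree 0: 6−5−0 = 1 → Ȟ^0 ≅ Z
degree 1: 15−10−5 = 0 → Ȟ^1 ≅ 0
degree 2: 10−0−10 = 0 plus torsion [2] → Ȟ^2 ≅ Z/2


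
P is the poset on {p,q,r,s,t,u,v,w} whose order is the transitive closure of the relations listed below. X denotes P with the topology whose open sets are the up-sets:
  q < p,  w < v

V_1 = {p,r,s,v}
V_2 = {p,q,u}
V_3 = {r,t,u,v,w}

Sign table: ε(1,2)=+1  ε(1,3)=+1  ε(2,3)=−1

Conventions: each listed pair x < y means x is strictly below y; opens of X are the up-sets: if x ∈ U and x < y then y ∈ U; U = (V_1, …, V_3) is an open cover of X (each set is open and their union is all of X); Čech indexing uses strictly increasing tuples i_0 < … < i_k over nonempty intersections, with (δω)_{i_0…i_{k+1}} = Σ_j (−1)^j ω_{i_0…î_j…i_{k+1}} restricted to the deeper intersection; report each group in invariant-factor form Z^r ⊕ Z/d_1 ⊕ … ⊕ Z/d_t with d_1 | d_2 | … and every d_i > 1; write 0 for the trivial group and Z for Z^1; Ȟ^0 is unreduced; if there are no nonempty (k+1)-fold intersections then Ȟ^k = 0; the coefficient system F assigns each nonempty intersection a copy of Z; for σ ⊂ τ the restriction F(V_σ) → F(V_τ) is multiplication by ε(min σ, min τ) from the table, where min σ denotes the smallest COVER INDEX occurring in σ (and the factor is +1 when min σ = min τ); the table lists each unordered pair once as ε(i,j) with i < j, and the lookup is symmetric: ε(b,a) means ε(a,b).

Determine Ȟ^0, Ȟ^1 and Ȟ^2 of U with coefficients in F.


nerve simplices:
  V12={p} V13={r,v} V23={u}
C dims 3,3; δ0: rk 3, SNF 1^2·2
degree 0: 3−3−0 = 0 → Ȟ^0 ≅ 0
degree 1: 3−0−3 = 0 plus torsion [2] → Ȟ^1 ≅ Z/2
degree 2: 0−0−0 = 0 → Ȟ^2 ≅ 0

Ȟ^0(U;F) ≅ 0,  Ȟ^1(U;F) ≅ Z/2,  Ȟ^2(U;F) ≅ 0


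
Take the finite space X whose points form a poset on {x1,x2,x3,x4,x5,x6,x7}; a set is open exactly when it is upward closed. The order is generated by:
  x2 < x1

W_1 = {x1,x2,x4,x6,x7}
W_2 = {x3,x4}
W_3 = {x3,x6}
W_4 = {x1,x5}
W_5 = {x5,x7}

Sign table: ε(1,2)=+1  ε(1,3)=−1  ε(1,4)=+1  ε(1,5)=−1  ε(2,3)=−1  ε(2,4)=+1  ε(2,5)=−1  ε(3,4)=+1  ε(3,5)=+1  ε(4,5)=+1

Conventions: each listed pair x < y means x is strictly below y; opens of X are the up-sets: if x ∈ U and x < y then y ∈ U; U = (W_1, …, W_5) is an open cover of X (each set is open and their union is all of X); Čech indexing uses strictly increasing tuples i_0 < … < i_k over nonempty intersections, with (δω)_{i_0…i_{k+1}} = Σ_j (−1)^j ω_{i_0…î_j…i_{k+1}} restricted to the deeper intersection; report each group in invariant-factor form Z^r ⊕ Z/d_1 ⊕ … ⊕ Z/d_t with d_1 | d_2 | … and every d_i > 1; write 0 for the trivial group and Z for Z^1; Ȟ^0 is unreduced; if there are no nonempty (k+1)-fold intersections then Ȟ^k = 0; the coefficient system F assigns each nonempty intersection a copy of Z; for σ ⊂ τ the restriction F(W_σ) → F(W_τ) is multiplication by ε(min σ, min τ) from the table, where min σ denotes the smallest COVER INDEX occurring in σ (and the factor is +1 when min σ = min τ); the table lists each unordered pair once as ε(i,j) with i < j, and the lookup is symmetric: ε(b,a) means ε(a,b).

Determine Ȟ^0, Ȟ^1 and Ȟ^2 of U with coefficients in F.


cover nerve:
  W12={x4} W13={x6} W14={x1} W15={x7} W23={x3} W45={x5}
C dims 5,6; δ0: rk 5, SNF 1^4·2
Ȟ^0: (5−5)−0=0 ⇒ 0
Ȟ^1: (6−0)−5=1 plus torsion [2] ⇒ Z ⊕ Z/2
Ȟ^2: (0−0)−0=0 ⇒ 0

Ȟ^0(U;F) ≅ 0, Ȟ^1(U;F) ≅ Z ⊕ Z/2 and Ȟ^2(U;F) ≅ 0


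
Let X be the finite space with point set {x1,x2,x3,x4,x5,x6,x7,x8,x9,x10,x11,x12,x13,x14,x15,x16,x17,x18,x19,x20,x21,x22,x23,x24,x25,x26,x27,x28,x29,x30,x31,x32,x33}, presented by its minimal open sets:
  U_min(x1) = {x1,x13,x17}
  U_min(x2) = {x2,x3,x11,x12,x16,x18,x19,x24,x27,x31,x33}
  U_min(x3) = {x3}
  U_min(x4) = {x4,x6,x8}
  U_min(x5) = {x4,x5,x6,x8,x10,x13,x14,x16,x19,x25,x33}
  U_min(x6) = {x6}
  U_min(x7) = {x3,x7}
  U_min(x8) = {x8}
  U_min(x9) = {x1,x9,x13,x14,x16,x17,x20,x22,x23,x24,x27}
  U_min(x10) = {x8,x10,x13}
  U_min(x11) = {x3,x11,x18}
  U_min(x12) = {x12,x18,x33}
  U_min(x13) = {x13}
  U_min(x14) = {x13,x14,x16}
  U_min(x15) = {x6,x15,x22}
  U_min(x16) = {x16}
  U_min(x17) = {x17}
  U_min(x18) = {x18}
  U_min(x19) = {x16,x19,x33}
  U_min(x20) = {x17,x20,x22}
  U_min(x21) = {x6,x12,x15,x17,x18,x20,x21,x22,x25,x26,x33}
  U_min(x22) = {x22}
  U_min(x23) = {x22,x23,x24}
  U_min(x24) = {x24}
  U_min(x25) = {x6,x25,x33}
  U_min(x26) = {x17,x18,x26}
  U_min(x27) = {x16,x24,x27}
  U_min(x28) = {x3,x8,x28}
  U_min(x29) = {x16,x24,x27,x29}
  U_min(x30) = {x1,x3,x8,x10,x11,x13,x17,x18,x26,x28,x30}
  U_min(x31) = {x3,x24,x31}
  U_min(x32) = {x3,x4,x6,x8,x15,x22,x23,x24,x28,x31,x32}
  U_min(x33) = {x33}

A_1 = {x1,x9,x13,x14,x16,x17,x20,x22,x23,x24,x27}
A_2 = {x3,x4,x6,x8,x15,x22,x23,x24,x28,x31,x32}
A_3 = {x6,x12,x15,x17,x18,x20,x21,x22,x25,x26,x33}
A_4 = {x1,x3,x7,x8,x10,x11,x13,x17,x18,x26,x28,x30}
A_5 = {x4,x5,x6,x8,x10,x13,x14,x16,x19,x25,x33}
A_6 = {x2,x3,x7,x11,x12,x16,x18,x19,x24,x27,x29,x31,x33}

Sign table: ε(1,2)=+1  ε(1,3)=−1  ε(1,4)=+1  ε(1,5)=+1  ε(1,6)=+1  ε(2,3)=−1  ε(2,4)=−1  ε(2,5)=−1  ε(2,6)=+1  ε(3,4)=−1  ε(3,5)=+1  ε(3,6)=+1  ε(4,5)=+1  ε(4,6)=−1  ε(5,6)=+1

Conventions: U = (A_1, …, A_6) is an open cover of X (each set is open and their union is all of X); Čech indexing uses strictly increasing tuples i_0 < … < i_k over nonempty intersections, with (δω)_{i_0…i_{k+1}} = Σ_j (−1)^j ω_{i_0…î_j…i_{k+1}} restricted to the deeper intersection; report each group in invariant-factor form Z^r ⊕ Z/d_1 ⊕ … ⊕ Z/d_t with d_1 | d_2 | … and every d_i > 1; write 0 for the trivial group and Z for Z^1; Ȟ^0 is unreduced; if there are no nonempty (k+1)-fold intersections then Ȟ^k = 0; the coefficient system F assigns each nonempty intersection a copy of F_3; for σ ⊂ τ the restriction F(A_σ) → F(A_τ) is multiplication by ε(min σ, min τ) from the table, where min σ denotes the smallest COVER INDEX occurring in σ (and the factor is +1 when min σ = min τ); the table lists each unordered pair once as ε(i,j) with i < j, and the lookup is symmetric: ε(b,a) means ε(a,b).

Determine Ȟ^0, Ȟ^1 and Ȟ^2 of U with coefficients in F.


nerve of the cover:
  A12={x22,x23,x24} A13={x17,x20,x22} A14={x1,x13,x17} A15={x13,x14,x16} A16={x16,x24,x27} A23={x6,x15,x22} A24={x3,x8,x28} A25={x4,x6,x8} A26={x3,x24,x31} A34={x17,x18,x26} A35={x6,x25,x33} A36={x12,x18,x33} A45={x8,x10,x13} A46={x3,x7,x11,x18} A56={x16,x19,x33}
  A123={x22} A126={x24} A134={x17} A145={x13} A156={x16} A235={x6} A245={x8} A246={x3} A346={x18} A356={x33}
C dims 6,15,10; δ0: rk_F3 6; δ1: rk_F3 9
Ȟ^0 = (6 − 6) − 0 = 0, so Ȟ^0 ≅ 0
Ȟ^1 = (15 − 9) − 6 = 0, so Ȟ^1 ≅ 0
Ȟ^2 = (10 − 0) − 9 = 1, so Ȟ^2 ≅ Z/3

Ȟ^0 = 0, Ȟ^1 = 0 and Ȟ^2 = Z/3


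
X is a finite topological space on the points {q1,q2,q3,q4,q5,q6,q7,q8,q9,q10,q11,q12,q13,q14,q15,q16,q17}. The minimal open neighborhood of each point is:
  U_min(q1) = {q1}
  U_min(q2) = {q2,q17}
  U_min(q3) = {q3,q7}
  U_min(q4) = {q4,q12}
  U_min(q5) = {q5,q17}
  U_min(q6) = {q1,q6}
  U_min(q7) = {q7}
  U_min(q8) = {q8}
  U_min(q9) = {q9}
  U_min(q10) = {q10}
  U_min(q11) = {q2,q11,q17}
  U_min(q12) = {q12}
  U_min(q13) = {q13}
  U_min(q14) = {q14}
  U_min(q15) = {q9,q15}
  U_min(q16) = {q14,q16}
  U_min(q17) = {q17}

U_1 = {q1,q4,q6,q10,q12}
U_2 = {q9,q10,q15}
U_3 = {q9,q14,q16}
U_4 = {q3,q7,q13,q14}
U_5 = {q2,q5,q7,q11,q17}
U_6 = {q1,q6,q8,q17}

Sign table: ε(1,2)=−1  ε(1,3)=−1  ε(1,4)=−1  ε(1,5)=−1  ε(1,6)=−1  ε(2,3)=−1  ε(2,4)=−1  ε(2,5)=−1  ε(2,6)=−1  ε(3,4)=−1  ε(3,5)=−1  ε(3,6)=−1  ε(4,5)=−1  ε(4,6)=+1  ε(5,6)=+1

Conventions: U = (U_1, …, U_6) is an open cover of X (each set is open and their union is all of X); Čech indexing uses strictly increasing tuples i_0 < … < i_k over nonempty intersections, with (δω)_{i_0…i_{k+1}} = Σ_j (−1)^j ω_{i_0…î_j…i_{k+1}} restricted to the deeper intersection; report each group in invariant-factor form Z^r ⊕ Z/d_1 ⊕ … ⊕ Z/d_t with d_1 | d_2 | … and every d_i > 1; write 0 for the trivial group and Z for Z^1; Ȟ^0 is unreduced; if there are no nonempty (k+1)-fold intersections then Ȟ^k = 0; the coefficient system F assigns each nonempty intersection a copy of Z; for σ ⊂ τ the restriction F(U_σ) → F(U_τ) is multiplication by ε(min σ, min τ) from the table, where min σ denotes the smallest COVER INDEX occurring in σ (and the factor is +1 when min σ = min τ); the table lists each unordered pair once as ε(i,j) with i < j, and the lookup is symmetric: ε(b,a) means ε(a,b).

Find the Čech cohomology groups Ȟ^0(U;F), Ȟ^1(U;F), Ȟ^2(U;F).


Ȟ^0 ≅ 0; Ȟ^1 ≅ Z/2; Ȟ^2 ≅ 0

nerve simplices:
  U12={q10} U16={q1,q6} U23={q9} U34={q14} U45={q7} U56={q17}
C dims 6,6; δ0: rk 6, SNF 1^5·2
degree 0: 6−6−0 = 0 → Ȟ^0 ≅ 0
degree 1: 6−0−6 = 0 plus torsion [2] → Ȟ^1 ≅ Z/2
degree 2: 0−0−0 = 0 → Ȟ^2 ≅ 0


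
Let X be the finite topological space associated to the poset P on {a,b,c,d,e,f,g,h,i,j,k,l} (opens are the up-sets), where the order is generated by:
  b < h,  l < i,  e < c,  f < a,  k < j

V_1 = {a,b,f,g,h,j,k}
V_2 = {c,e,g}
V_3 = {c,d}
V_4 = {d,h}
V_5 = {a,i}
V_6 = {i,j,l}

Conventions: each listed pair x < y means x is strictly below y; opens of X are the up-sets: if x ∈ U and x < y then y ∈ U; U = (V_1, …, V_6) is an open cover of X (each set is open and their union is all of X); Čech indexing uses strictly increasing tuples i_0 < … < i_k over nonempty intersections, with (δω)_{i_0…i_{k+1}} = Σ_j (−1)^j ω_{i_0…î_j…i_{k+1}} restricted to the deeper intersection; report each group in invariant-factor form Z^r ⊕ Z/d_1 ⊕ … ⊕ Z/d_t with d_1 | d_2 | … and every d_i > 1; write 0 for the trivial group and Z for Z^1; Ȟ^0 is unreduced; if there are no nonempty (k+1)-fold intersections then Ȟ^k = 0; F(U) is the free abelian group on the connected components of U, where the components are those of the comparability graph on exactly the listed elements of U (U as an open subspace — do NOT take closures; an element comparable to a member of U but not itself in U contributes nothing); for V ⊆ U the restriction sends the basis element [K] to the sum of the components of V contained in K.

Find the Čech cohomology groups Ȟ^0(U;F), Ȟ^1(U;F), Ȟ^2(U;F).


Ȟ^0(U;F) ≅ Z^7, Ȟ^1(U;F) ≅ 0 and Ȟ^2(U;F) ≅ 0

intersection data:
  V12={g} V14={h} V15={a} V16={j} V23={c} V34={d} V56={i}
components per intersection:
  V1: {a,f} {b,h} {g} {j,k}
  V2: {c,e} {g}
  V3: {c} {d}
  V4: {d} {h}
  V5: {a} {i}
  V6: {i,l} {j}
  V12: {g}
  V14: {h}
  V15: {a}
  V16: {j}
  V23: {c}
  V34: {d}
  V56: {i}
C dims 14,7; δ0: rk 7, SNF 1^7
Ȟ^0 = (14 − 7) − 0 = 7, so Ȟ^0 ≅ Z^7
Ȟ^1 = (7 − 0) − 7 = 0, so Ȟ^1 ≅ 0
Ȟ^2 = (0 − 0) − 0 = 0, so Ȟ^2 ≅ 0


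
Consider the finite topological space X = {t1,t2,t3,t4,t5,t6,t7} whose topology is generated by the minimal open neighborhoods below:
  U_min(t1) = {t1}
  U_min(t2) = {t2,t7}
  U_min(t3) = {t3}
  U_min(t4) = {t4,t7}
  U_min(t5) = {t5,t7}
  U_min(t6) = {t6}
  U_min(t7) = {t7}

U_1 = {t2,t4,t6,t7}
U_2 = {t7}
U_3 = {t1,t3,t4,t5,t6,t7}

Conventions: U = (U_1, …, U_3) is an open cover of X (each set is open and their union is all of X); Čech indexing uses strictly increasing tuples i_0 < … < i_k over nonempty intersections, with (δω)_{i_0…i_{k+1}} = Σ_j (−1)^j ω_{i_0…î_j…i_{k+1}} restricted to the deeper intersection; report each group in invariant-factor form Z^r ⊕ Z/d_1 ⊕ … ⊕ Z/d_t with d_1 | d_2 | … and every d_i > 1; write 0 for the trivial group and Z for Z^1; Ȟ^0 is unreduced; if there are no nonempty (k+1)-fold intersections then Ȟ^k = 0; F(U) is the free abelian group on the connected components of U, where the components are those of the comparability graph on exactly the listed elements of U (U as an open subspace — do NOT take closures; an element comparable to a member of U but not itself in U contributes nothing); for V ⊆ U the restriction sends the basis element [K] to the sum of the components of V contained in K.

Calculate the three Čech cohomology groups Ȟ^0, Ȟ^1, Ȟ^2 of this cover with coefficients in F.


Ȟ^0(U;F) ≅ Z^4; Ȟ^1(U;F) ≅ 0; Ȟ^2(U;F) ≅ 0

cover nerve:
  U12={t7} U13={t4,t6,t7} U23={t7}
  U123={t7}
components per intersection:
  U1: {t2,t4,t7} {t6}
  U2: {t7}
  U3: {t1} {t3} {t4,t5,t7} {t6}
  U12: {t7}
  U13: {t4,t7} {t6}
  U23: {t7}
  U123: {t7}
C dims 7,4,1; δ0: rk 3, SNF 1^3; δ1: rk 1, SNF 1^1
Ȟ^0: (7−3)−0=4 ⇒ Z^4
Ȟ^1: (4−1)−3=0 ⇒ 0
Ȟ^2: (1−0)−1=0 ⇒ 0


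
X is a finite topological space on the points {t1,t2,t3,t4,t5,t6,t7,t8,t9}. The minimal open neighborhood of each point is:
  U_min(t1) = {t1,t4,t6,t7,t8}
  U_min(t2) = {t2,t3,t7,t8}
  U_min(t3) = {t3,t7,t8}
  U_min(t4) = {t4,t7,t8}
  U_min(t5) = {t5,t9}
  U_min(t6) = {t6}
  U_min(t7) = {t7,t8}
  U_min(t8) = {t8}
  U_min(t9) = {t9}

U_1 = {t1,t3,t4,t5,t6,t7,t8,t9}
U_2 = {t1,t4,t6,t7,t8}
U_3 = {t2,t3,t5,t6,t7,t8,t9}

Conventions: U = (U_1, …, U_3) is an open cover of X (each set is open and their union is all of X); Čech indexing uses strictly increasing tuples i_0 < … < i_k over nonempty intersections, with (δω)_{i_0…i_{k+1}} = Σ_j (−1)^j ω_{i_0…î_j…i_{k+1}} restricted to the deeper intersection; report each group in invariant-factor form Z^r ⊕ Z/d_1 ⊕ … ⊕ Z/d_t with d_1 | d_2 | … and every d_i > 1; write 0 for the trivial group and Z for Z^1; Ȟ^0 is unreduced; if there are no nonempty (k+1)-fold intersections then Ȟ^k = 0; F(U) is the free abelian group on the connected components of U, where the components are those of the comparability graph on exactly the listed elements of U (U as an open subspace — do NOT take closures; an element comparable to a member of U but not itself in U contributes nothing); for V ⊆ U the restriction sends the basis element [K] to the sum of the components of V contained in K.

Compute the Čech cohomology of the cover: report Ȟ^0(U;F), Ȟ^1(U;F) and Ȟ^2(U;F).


cover nerve:
  U12={t1,t4,t6,t7,t8} U13={t3,t5,t6,t7,t8,t9} U23={t6,t7,t8}
  U123={t6,t7,t8}
components per intersection:
  U1: {t1,t3,t4,t6,t7,t8} {t5,t9}
  U2: {t1,t4,t6,t7,t8}
  U3: {t2,t3,t7,t8} {t5,t9} {t6}
  U12: {t1,t4,t6,t7,t8}
  U13: {t3,t7,t8} {t5,t9} {t6}
  U23: {t6} {t7,t8}
  U123: {t6} {t7,t8}
C dims 6,6,2; δ0: rk 4, SNF 1^4; δ1: rk 2, SNF 1^2
Ȟ^0: (6−4)−0=2 ⇒ Z^2
Ȟ^1: (6−2)−4=0 ⇒ 0
Ȟ^2: (2−0)−2=0 ⇒ 0

Ȟ^0 = Z^2,  Ȟ^1 = 0,  Ȟ^2 = 0


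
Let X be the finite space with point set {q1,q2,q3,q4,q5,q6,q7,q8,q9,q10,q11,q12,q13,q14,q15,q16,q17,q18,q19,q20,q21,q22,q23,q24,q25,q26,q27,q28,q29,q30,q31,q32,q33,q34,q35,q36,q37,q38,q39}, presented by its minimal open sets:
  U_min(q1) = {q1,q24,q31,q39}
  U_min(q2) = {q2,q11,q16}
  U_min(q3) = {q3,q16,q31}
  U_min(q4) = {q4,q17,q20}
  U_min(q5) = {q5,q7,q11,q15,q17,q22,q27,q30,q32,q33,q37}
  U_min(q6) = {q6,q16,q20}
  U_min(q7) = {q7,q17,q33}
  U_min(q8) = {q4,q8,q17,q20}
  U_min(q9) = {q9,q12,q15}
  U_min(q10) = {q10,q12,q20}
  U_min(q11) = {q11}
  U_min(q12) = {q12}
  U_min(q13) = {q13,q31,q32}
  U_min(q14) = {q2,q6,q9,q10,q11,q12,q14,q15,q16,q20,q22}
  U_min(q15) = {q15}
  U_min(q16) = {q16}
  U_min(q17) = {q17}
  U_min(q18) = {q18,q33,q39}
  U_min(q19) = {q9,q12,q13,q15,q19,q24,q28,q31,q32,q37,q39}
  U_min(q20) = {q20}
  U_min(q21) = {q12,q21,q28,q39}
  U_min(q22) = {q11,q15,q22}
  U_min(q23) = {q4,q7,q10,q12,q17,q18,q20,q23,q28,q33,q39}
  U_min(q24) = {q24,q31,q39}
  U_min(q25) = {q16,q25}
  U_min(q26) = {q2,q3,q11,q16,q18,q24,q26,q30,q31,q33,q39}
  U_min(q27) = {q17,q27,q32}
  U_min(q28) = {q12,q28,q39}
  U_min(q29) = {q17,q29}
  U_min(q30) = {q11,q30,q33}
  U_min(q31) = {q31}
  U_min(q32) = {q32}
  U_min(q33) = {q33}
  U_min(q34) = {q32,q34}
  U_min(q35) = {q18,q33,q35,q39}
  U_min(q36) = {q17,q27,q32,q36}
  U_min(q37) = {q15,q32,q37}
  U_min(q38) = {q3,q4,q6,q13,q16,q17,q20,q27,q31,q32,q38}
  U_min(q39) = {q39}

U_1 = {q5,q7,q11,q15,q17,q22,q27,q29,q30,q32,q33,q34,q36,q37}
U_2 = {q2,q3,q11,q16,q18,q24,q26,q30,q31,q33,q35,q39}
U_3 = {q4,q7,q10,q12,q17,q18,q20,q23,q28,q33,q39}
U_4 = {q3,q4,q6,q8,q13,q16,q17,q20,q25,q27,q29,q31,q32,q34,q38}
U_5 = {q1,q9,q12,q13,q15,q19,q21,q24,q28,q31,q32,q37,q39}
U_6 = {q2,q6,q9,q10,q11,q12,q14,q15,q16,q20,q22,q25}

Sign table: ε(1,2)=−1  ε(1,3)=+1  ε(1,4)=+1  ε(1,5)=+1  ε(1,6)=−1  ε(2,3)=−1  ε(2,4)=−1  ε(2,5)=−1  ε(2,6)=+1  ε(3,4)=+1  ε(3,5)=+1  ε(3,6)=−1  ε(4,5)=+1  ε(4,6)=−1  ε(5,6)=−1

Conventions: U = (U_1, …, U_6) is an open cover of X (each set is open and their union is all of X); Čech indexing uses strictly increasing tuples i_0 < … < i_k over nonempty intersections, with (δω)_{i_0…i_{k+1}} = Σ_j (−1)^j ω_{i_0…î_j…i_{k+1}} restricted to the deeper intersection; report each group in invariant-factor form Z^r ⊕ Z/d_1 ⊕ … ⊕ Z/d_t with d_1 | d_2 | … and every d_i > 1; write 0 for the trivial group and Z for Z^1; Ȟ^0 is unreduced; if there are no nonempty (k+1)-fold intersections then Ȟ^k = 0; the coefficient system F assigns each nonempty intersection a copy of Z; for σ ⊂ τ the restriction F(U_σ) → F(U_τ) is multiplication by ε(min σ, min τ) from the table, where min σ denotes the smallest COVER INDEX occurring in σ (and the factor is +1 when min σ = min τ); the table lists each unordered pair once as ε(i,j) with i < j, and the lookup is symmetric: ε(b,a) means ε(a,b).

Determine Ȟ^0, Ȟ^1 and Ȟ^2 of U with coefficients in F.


nonempty overlaps:
  U12={q11,q30,q33} U13={q7,q17,q33} U14={q17,q27,q29,q32,q34} U15={q15,q32,q37} U16={q11,q15,q22} U23={q18,q33,q39} U24={q3,q16,q31} U25={q24,q31,q39} U26={q2,q11,q16} U34={q4,q17,q20} U35={q12,q28,q39} U36={q10,q12,q20} U45={q13,q31,q32} U46={q6,q16,q20,q25} U56={q9,q12,q15}
  U123={q33} U126={q11} U134={q17} U145={q32} U156={q15} U235={q39} U245={q31} U246={q16} U346={q20} U356={q12}
C dims 6,15,10; δ0: rk 5, SNF 1^5; δ1: rk 10, SNF 1^9·2
degree 0: 6−5−0 = 1 → Ȟ^0 ≅ Z
degree 1: 15−10−5 = 0 → Ȟ^1 ≅ 0
degree 2: 10−0−10 = 0 plus torsion [2] → Ȟ^2 ≅ Z/2

Ȟ^0 ≅ Z, Ȟ^1 ≅ 0 and Ȟ^2 ≅ Z/2
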